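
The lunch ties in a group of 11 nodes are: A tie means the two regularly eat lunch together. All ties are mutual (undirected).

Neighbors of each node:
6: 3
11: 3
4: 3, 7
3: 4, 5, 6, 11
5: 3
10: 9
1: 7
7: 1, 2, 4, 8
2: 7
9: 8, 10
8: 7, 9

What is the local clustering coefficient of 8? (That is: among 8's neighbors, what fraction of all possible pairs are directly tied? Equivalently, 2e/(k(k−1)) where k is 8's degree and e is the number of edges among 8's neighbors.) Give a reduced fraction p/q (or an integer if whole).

0

8's neighbors: 7 and 9 (k = 2).
Possible neighbor pairs: C(2,2) = 1. Edges among them: none → e = 0.
Clustering(8) = 0/1.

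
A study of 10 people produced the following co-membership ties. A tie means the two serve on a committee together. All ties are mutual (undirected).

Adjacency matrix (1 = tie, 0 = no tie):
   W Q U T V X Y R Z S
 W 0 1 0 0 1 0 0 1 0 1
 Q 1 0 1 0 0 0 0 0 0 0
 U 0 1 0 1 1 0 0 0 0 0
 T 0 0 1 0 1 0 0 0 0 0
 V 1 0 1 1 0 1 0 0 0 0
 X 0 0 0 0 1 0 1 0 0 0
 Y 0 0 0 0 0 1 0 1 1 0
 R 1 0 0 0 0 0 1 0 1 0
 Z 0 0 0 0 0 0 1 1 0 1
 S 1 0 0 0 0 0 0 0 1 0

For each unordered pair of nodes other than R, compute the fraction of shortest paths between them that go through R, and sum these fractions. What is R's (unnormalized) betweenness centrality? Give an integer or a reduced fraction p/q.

Pairs whose geodesics pass through R — W–Y: 1; W–Z: 1/2; Q–Y: 1; Q–Z: 1/2; U–Z: 2/5; T–Z: 1/3; V–Z: 1/3.
All other pairs contribute 0.
Summing the contributions gives betweenness(R) = 61/15.

61/15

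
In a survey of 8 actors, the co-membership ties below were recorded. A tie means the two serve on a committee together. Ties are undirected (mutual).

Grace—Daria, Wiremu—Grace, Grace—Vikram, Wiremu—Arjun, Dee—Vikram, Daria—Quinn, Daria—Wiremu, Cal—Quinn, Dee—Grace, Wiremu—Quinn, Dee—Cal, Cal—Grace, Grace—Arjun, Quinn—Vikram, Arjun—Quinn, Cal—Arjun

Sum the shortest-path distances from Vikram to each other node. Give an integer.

Distances from Vikram: Arjun:2, Cal:2, Daria:2, Dee:1, Grace:1, Quinn:1, Wiremu:2.
Sum = 2 + 2 + 2 + 1 + 1 + 1 + 2 = 11.

11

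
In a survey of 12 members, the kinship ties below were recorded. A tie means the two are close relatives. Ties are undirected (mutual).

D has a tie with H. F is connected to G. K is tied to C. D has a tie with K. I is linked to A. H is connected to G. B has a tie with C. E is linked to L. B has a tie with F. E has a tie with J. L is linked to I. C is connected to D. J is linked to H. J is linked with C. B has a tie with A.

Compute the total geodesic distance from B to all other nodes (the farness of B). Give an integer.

22

Distances from B: A:1, C:1, D:2, E:3, F:1, G:2, H:3, I:2, J:2, K:2, L:3.
Sum = 1 + 1 + 2 + 3 + 1 + 2 + 3 + 2 + 2 + 2 + 3 = 22.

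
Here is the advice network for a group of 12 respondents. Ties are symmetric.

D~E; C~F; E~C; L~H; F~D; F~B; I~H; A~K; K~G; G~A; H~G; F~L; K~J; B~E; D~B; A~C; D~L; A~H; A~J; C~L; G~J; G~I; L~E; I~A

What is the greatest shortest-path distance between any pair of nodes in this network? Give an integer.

Eccentricity of each node (its greatest distance to any other): A:3, B:4, C:2, D:4, E:3, F:3, G:4, H:3, I:4, J:4, K:4, L:3.
The maximum eccentricity is 4, realized for instance by the pair G–B via G – A – C – F – B. So the diameter is 4.

4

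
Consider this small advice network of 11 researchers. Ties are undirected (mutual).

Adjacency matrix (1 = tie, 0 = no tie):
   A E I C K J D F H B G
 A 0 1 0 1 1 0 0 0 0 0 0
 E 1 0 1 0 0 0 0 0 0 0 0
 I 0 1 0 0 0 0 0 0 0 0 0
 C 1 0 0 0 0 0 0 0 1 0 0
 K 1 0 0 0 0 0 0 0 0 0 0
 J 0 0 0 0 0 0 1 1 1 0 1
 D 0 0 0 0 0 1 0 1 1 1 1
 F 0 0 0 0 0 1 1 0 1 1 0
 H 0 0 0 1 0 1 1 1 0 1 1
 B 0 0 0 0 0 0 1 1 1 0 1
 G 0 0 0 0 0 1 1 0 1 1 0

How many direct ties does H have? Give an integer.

H is directly tied to B, C, D, F, G, and J. That is 6 neighbors, so the degree of H is 6.

6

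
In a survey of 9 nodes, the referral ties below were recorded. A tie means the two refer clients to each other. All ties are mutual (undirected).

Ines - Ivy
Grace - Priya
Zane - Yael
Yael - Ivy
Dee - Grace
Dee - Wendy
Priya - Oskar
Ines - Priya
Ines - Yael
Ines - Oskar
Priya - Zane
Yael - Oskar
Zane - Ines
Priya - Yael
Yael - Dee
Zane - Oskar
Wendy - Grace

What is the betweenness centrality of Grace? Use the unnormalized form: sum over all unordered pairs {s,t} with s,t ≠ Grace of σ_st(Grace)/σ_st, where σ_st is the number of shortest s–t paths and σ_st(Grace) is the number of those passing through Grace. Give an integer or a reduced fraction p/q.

Pairs whose geodesics pass through Grace — Zane–Wendy: 1/2; Oskar–Wendy: 1/2; Ines–Wendy: 1/2; Priya–Wendy: 1; Priya–Dee: 1/2.
All other pairs contribute 0.
Summing the contributions gives betweenness(Grace) = 3.

3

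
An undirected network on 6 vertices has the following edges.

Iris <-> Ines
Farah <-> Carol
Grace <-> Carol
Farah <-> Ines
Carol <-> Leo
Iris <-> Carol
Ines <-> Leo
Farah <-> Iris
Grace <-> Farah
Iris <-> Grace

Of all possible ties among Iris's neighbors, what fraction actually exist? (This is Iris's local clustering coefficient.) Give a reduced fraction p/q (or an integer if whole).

Iris's neighbors: Carol, Farah, Grace, and Ines (k = 4).
Possible neighbor pairs: C(4,2) = 6. Edges among them: Carol–Farah, Carol–Grace, Farah–Grace, Farah–Ines → e = 4.
Clustering(Iris) = 4/6 = 2/3.

2/3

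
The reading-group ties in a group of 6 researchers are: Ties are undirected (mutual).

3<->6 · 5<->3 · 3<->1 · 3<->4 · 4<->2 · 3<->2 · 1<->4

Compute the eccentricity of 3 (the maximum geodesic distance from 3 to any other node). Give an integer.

1

Distances from 3: 1:1, 2:1, 4:1, 5:1, 6:1.
The largest is 1 (to 5, 2, 1, 6, and 4), so the eccentricity of 3 is 1.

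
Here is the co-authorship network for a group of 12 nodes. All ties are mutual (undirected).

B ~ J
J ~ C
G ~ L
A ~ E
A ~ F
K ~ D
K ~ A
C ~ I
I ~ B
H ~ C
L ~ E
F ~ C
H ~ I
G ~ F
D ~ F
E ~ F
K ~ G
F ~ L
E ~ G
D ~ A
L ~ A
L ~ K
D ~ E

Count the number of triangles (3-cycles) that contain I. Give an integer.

1

I's neighbors: B, C, and H.
Neighbor pairs that are themselves tied: I–C–H. Each forms one triangle with I, for 1 in total.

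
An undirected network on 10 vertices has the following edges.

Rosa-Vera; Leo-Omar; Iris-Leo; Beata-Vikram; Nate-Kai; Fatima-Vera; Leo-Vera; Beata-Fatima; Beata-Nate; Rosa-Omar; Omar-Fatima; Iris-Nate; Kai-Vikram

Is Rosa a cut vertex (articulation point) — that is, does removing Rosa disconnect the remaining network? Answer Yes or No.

Even without Rosa, every remaining node can still reach every other (the residual graph is connected), so Rosa is not a cut vertex.

No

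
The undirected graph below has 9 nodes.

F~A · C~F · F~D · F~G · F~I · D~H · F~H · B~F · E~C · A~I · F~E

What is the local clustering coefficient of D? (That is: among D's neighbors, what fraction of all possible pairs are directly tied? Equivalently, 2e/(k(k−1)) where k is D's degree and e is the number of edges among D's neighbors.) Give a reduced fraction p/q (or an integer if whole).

1

D's neighbors: F and H (k = 2).
Possible neighbor pairs: C(2,2) = 1. Edges among them: F–H → e = 1.
Clustering(D) = 1/1.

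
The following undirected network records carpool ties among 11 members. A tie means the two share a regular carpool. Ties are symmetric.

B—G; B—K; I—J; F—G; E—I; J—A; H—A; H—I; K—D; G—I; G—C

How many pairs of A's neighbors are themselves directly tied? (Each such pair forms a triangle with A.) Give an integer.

0

A's neighbors are H and J, but none of them are tied to each other, so no triangle contains A.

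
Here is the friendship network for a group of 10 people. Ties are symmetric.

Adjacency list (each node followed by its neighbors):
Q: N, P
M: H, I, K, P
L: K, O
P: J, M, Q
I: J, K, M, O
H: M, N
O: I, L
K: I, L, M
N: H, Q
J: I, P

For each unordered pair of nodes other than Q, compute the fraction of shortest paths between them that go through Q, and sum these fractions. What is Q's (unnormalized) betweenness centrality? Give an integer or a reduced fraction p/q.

2

Pairs whose geodesics pass through Q — N–P: 1; N–J: 1.
All other pairs contribute 0.
Summing the contributions gives betweenness(Q) = 2.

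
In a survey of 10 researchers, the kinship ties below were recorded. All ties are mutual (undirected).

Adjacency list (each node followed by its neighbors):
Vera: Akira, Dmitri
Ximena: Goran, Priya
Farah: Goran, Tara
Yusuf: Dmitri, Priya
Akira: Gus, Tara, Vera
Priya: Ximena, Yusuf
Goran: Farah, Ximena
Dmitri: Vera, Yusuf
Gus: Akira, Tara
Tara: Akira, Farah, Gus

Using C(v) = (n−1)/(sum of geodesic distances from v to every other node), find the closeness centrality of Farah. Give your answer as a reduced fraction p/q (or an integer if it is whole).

9/22

Distances from Farah: Akira:2, Dmitri:4, Goran:1, Gus:2, Priya:3, Tara:1, Vera:3, Ximena:2, Yusuf:4. Sum = 22.
n = 10, so closeness = 9/22.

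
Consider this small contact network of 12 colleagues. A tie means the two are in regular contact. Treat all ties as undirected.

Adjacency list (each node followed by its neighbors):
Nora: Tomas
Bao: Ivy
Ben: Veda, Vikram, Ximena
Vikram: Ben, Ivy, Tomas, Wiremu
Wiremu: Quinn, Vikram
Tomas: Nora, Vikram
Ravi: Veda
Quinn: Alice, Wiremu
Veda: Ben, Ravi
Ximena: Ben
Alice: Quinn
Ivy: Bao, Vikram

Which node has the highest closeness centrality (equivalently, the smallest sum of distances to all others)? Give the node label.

Farness (sum of distances to all others) for each node — Alice:44, Bao:38, Ben:24, Ivy:28, Nora:38, Quinn:34, Ravi:42, Tomas:28, Veda:32, Vikram:20, Wiremu:26, Ximena:34.
The smallest farness is 20, for Vikram, so Vikram has the highest closeness.

Vikram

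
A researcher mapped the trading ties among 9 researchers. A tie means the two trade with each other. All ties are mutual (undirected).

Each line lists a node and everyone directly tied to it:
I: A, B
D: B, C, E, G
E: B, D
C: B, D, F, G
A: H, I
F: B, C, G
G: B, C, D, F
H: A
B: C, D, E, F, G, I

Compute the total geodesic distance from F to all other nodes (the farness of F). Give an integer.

16

Distances from F: A:3, B:1, C:1, D:2, E:2, G:1, H:4, I:2.
Sum = 3 + 1 + 1 + 2 + 2 + 1 + 4 + 2 = 16.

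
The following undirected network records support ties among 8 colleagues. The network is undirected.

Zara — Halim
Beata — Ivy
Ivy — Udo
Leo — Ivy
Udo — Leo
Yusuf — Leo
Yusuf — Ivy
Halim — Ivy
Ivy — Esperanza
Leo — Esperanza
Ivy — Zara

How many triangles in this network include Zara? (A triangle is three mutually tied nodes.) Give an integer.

Zara's neighbors: Halim and Ivy.
Neighbor pairs that are themselves tied: Zara–Halim–Ivy. Each forms one triangle with Zara, for 1 in total.

1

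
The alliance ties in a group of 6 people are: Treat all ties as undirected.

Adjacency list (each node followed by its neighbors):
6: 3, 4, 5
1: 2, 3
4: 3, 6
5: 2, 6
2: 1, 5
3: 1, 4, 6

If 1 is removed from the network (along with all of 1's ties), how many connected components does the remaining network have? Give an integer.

1

1's neighbors (2 and 3) remain reachable from one another through other ties, so the rest of the network stays in one piece.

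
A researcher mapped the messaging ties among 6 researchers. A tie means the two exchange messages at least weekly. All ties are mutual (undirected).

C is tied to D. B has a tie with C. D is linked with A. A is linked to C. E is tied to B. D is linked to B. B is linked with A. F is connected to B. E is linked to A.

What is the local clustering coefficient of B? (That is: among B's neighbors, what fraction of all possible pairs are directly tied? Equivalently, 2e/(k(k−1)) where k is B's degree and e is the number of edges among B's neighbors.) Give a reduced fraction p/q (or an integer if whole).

B's neighbors: A, C, D, E, and F (k = 5).
Possible neighbor pairs: C(5,2) = 10. Edges among them: A–C, A–D, A–E, C–D → e = 4.
Clustering(B) = 4/10 = 2/5.

2/5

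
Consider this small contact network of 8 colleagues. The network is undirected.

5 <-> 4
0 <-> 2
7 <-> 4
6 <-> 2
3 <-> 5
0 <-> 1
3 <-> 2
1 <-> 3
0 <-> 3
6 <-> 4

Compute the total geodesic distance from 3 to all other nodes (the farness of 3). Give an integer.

Distances from 3: 0:1, 1:1, 2:1, 4:2, 5:1, 6:2, 7:3.
Sum = 1 + 1 + 1 + 2 + 1 + 2 + 3 = 11.

11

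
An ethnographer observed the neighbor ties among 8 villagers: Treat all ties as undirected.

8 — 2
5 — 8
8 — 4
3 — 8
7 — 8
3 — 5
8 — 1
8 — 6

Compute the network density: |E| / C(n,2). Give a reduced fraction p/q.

2/7

There are 8 edges and 8 nodes, so the maximum possible is C(8,2) = 28.
Density = 8/28 = 2/7.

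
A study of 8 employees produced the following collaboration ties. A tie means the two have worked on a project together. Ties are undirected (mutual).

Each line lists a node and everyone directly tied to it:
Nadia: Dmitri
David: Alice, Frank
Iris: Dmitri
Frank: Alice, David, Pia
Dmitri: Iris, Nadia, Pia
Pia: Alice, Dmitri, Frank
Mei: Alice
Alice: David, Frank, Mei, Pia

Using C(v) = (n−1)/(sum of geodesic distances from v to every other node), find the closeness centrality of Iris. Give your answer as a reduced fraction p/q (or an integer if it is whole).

7/19

Distances from Iris: Alice:3, David:4, Dmitri:1, Frank:3, Mei:4, Nadia:2, Pia:2. Sum = 19.
n = 8, so closeness = 7/19.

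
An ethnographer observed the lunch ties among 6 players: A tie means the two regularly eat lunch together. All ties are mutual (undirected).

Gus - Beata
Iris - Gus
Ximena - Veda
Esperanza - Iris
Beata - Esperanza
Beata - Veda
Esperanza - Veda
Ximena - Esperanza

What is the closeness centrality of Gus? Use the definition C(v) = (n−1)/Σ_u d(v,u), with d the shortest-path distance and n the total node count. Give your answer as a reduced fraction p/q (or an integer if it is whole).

Distances from Gus: Beata:1, Esperanza:2, Iris:1, Veda:2, Ximena:3. Sum = 9.
n = 6, so closeness = 5/9.

5/9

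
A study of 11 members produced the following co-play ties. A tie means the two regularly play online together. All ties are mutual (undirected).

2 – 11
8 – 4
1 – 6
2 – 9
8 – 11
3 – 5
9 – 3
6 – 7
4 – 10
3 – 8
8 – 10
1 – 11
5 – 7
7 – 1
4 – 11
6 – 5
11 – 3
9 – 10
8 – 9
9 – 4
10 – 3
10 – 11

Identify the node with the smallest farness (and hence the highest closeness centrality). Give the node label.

11

Farness (sum of distances to all others) for each node — 1:18, 2:21, 3:15, 4:19, 5:19, 6:22, 7:22, 8:17, 9:18, 10:17, 11:14.
The smallest farness is 14, for 11, so 11 has the highest closeness.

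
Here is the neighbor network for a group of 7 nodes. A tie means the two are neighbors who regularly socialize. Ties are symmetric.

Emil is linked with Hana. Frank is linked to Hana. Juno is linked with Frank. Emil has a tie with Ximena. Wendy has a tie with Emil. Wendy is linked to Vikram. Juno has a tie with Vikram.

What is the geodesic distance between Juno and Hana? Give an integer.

2

One shortest route is Juno – Frank – Hana, which uses 2 edges, and Juno and Hana are not directly tied, so nothing shorter exists. So d(Juno,Hana) = 2.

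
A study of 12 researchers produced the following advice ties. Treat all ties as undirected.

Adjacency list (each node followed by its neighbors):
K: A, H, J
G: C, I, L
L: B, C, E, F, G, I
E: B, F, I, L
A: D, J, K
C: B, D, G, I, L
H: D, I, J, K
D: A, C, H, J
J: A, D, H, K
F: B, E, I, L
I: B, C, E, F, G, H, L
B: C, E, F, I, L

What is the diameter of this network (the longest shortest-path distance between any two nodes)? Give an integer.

4

Eccentricity of each node (its greatest distance to any other): A:4, B:3, C:3, D:3, E:4, F:4, G:3, H:2, I:3, J:3, K:3, L:3.
The maximum eccentricity is 4, realized for instance by the pair A–E via A – D – C – B – E. So the diameter is 4.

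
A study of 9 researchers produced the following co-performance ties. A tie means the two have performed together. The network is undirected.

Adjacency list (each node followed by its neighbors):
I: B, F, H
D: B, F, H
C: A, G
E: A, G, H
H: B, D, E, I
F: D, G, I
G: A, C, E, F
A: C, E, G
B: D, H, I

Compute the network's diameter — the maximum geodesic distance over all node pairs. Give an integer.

Eccentricity of each node (its greatest distance to any other): A:3, B:4, C:4, D:3, E:2, F:2, G:3, H:3, I:3.
The maximum eccentricity is 4, realized for instance by the pair B–C via B – D – F – G – C. So the diameter is 4.

4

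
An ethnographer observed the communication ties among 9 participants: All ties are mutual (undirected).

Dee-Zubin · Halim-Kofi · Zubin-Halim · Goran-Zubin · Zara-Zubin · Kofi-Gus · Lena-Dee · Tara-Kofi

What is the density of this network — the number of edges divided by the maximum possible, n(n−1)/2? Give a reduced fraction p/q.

2/9

There are 8 edges and 9 nodes, so the maximum possible is C(9,2) = 36.
Density = 8/36 = 2/9.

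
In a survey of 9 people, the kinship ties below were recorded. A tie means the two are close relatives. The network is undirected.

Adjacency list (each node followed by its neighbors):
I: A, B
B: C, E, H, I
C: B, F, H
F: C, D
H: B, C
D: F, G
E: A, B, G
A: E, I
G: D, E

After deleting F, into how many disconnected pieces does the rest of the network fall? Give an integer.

F's neighbors (C and D) remain reachable from one another through other ties, so the rest of the network stays in one piece.

1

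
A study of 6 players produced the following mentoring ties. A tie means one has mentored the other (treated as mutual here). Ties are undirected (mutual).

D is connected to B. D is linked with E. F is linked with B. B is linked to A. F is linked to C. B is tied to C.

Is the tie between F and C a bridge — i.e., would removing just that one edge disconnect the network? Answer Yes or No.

Even without that edge, F still reaches C via F – B – C, so the network stays connected. Not a bridge.

No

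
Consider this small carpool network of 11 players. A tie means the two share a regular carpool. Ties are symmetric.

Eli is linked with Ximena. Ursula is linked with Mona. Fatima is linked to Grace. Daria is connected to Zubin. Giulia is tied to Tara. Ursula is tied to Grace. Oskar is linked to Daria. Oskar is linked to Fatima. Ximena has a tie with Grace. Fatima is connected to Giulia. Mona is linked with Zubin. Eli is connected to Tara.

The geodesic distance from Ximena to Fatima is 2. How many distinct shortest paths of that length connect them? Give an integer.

The shortest distance is 2, and the only length-2 path is Ximena–Grace–Fatima. So there is exactly 1 shortest path.

1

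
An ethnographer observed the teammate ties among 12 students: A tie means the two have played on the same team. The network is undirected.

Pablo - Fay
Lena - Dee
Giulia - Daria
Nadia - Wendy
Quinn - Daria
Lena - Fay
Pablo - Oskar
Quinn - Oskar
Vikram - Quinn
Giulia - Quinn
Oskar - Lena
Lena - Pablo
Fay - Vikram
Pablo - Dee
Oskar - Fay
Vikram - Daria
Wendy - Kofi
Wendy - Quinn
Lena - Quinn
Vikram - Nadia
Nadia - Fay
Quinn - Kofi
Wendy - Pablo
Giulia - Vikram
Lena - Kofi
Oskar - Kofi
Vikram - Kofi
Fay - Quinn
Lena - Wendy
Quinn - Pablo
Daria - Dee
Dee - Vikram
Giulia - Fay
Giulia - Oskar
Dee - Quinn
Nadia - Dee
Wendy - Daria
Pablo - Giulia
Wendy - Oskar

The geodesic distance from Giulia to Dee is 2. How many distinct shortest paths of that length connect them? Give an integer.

The shortest distance is 2. The length-2 paths are: Giulia–Quinn–Dee; Giulia–Daria–Dee; Giulia–Pablo–Dee; Giulia–Vikram–Dee.
That gives 4 distinct shortest paths.

4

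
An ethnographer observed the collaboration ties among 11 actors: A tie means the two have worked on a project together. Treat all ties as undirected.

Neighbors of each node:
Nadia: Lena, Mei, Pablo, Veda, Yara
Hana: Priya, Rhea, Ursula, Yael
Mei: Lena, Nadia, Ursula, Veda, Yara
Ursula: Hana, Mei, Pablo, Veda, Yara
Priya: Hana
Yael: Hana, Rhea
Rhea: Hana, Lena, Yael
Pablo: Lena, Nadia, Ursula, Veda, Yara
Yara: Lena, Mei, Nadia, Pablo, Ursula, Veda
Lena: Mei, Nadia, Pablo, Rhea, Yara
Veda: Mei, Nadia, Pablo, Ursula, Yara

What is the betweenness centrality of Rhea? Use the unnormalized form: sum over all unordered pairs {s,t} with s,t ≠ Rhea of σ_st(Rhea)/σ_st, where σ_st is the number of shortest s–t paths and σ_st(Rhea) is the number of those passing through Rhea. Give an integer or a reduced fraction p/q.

59/10

Pairs whose geodesics pass through Rhea — Pablo–Yael: 1/2; Lena–Priya: 1; Lena–Hana: 1; Lena–Yael: 1; Yara–Yael: 1/2; Nadia–Priya: 1/5; Nadia–Hana: 1/5; Nadia–Yael: 1; Mei–Yael: 1/2.
All other pairs contribute 0.
Summing the contributions gives betweenness(Rhea) = 59/10.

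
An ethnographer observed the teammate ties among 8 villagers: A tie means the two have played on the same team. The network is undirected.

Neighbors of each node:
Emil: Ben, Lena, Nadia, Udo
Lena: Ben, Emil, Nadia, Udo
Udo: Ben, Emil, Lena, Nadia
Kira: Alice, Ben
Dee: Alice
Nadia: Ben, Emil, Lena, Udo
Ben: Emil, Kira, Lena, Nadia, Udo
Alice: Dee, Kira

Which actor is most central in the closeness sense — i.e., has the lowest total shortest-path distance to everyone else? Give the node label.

Ben

Farness (sum of distances to all others) for each node — Alice:16, Ben:10, Dee:22, Emil:13, Kira:12, Lena:13, Nadia:13, Udo:13.
The smallest farness is 10, for Ben, so Ben has the highest closeness.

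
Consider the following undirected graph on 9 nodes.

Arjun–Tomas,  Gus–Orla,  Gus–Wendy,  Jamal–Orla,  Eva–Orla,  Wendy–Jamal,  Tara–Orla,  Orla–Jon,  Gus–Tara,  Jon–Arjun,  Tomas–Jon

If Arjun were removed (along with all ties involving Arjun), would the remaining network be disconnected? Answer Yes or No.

No

Even without Arjun, every remaining node can still reach every other (the residual graph is connected), so Arjun is not a cut vertex.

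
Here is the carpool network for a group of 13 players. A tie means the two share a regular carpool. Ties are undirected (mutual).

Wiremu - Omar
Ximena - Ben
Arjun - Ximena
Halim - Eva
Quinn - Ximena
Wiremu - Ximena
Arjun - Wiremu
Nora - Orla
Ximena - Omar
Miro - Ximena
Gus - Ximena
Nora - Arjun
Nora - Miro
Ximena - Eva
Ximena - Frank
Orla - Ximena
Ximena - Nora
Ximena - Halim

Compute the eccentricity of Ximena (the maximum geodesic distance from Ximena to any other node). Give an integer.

1

Distances from Ximena: Arjun:1, Ben:1, Eva:1, Frank:1, Gus:1, Halim:1, Miro:1, Nora:1, Omar:1, Orla:1, Quinn:1, Wiremu:1.
The largest is 1 (to Wiremu, Quinn, Arjun, Halim, Frank, Miro, Nora, Gus, Orla, Eva, Ben, and Omar), so the eccentricity of Ximena is 1.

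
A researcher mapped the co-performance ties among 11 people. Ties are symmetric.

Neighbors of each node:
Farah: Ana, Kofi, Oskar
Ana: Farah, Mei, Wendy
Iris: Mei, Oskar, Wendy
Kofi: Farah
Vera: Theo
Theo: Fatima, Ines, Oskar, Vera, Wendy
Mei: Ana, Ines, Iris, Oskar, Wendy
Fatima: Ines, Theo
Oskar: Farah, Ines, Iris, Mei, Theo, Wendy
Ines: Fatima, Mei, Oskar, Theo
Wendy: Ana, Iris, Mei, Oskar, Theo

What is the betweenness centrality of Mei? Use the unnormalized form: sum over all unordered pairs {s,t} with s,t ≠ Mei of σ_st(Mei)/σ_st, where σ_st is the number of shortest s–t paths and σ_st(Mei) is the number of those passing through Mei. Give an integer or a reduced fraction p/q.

41/12

Pairs whose geodesics pass through Mei — Ana–Ines: 1; Ana–Iris: 1/2; Ana–Oskar: 1/3; Ana–Fatima: 1/2; Ines–Iris: 1/2; Ines–Wendy: 1/3; Iris–Fatima: 1/4.
All other pairs contribute 0.
Summing the contributions gives betweenness(Mei) = 41/12.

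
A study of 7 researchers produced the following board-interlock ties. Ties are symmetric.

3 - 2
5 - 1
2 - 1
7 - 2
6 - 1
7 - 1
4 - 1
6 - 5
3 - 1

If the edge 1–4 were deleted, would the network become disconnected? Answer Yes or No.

Yes

Without the 1–4 edge there is no alternate route between 1 and 4, so the network disconnects. It is a bridge.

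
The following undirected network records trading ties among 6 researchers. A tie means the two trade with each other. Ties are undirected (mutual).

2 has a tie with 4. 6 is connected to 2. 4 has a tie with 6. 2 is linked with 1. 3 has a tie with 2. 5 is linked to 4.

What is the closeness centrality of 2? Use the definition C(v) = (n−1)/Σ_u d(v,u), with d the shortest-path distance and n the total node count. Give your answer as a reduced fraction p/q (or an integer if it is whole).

Distances from 2: 1:1, 3:1, 4:1, 5:2, 6:1. Sum = 6.
n = 6, so closeness = 5/6.

5/6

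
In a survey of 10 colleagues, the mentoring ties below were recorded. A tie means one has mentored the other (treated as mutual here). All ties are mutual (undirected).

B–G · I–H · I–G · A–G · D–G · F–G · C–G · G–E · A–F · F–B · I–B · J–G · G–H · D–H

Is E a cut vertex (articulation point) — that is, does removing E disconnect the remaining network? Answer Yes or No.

No

Even without E, every remaining node can still reach every other (the residual graph is connected), so E is not a cut vertex.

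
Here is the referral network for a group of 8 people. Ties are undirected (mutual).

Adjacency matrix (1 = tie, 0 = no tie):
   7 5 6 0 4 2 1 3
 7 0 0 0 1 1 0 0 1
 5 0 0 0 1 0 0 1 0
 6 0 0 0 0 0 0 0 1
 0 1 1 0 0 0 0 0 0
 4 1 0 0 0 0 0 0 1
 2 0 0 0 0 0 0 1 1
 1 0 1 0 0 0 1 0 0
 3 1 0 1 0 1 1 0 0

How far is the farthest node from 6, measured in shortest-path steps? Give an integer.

Distances from 6: 0:3, 1:3, 2:2, 3:1, 4:2, 5:4, 7:2.
The largest is 4 (to 5), so the eccentricity of 6 is 4.

4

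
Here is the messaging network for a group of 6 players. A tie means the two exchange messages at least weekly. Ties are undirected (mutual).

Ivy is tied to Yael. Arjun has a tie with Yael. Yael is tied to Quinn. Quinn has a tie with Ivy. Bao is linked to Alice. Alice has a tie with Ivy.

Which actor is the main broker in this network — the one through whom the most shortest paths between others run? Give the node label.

Ivy

Unnormalized betweenness of each node: Alice:4, Arjun:0, Bao:0, Ivy:6, Quinn:0, Yael:4.
Ivy has the largest value, 6, making it the main broker — the node through which the most shortest paths run.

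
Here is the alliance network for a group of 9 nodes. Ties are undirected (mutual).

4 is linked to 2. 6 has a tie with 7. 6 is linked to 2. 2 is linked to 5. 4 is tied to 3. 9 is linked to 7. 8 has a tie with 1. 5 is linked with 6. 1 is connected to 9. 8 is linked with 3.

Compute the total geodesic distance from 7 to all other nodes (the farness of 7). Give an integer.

18

Distances from 7: 1:2, 2:2, 3:4, 4:3, 5:2, 6:1, 8:3, 9:1.
Sum = 2 + 2 + 4 + 3 + 2 + 1 + 3 + 1 = 18.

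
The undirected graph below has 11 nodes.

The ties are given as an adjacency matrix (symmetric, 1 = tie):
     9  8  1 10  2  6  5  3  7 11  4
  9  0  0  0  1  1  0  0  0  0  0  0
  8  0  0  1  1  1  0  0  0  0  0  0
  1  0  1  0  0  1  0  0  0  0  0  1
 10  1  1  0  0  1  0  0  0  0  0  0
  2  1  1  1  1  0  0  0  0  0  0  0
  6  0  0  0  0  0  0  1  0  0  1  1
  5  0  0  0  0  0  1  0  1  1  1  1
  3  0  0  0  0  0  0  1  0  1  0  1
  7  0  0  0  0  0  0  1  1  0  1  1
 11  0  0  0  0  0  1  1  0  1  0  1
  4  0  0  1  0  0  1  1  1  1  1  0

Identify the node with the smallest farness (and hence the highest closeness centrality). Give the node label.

4

Farness (sum of distances to all others) for each node — 1:17, 2:21, 3:23, 4:16, 5:21, 6:23, 7:22, 8:22, 9:29, 10:28, 11:22.
The smallest farness is 16, for 4, so 4 has the highest closeness.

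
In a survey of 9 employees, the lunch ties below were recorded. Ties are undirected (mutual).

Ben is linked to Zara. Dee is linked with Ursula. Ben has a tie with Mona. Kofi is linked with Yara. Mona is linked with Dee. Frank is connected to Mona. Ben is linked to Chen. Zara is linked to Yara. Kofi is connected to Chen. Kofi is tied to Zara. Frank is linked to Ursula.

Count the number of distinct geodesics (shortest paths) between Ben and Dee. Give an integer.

1

The shortest distance is 2, and the only length-2 path is Ben–Mona–Dee. So there is exactly 1 shortest path.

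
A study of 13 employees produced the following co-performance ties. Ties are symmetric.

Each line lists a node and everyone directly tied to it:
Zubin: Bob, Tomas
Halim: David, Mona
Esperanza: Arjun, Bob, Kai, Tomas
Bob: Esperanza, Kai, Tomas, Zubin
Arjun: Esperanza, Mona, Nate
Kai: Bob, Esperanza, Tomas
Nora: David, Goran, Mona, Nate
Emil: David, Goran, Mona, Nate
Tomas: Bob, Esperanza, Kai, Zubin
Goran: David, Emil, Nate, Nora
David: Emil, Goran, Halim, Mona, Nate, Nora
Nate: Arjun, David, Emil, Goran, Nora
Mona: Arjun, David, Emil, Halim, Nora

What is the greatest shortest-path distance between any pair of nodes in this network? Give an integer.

5

Eccentricity of each node (its greatest distance to any other): Arjun:3, Bob:4, David:5, Emil:5, Esperanza:3, Goran:5, Halim:5, Kai:4, Mona:4, Nate:4, Nora:5, Tomas:4, Zubin:5.
The maximum eccentricity is 5, realized for instance by the pair Zubin–David via Zubin – Tomas – Esperanza – Arjun – Mona – David. So the diameter is 5.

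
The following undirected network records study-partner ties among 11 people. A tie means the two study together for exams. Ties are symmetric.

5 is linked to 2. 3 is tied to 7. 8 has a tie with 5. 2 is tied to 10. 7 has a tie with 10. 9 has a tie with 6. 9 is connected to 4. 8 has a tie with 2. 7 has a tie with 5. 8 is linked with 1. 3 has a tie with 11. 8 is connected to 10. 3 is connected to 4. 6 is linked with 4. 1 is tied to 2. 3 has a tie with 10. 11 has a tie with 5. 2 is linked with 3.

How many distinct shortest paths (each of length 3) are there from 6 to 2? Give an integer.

The shortest distance is 3, and the only length-3 path is 6–4–3–2. So there is exactly 1 shortest path.

1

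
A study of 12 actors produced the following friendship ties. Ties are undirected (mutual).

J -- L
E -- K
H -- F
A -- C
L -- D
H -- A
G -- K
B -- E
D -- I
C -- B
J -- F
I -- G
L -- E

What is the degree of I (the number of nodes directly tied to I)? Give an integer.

2

I is directly tied to D and G. That is 2 neighbors, so the degree of I is 2.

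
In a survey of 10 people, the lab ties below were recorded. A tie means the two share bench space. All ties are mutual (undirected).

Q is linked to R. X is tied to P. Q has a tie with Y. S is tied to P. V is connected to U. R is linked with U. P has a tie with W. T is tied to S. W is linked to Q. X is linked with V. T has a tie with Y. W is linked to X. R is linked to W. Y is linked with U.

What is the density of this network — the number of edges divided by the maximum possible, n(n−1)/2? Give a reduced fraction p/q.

14/45

There are 14 edges and 10 nodes, so the maximum possible is C(10,2) = 45.
Density = 14/45.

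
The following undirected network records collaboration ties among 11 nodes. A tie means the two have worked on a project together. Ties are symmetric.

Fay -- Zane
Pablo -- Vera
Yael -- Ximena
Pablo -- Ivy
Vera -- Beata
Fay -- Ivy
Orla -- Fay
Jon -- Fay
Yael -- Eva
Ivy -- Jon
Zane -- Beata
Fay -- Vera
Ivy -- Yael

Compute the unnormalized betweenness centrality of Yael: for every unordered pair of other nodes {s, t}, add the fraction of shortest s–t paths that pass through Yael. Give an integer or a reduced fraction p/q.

17

Pairs whose geodesics pass through Yael — Pablo–Ximena: 1; Pablo–Eva: 1; Beata–Ximena: 3/3; Beata–Eva: 3/3; Jon–Ximena: 1; Jon–Eva: 1; Fay–Ximena: 1; Fay–Eva: 1; Ximena–Vera: 2/2; Ximena–Zane: 1; Ximena–Eva: 1; Ximena–Ivy: 1; Ximena–Orla: 1; Vera–Eva: 2/2 … (+3 more pairs).
All other pairs contribute 0.
Summing the contributions gives betweenness(Yael) = 17.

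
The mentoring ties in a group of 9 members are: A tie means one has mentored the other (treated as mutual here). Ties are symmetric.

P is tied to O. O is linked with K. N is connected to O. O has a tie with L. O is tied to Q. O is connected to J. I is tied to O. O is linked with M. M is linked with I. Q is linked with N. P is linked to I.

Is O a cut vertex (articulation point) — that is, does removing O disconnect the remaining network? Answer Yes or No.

Yes

Removing O leaves {N and Q} with no path to {I, M, and P}, so the network splits into 5 components. O is a cut vertex.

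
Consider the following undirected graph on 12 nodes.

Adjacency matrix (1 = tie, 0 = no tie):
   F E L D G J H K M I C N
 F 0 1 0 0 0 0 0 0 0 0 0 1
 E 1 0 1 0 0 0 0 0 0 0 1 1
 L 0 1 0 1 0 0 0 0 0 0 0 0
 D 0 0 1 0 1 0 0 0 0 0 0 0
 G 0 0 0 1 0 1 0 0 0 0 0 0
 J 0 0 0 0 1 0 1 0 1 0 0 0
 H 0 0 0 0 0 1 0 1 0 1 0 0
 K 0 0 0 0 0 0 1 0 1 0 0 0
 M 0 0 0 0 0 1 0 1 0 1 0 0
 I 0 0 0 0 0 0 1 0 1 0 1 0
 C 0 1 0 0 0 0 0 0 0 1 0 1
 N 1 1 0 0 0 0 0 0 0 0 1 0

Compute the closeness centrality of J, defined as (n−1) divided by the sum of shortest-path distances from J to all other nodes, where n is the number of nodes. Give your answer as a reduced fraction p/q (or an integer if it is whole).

11/28

Distances from J: C:3, D:2, E:4, F:5, G:1, H:1, I:2, K:2, L:3, M:1, N:4. Sum = 28.
n = 12, so closeness = 11/28.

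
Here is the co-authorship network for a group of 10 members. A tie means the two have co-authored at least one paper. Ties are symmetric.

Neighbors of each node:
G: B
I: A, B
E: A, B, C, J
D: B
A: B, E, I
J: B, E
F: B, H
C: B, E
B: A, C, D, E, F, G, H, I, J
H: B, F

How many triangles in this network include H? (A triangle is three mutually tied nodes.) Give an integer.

1

H's neighbors: B and F.
Neighbor pairs that are themselves tied: H–B–F. Each forms one triangle with H, for 1 in total.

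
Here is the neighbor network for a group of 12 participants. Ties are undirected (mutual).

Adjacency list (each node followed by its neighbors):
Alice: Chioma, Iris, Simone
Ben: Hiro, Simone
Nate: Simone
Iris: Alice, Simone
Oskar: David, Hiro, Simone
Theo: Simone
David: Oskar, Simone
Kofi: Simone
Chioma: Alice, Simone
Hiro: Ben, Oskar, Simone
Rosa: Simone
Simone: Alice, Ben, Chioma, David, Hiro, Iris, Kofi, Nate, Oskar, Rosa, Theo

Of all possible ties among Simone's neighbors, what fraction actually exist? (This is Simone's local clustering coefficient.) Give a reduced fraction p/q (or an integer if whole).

Simone's neighbors: Alice, Ben, Chioma, David, Hiro, Iris, Kofi, Nate, Oskar, Rosa, and Theo (k = 11).
Possible neighbor pairs: C(11,2) = 55. Edges among them: Alice–Chioma, Alice–Iris, Ben–Hiro, David–Oskar, Hiro–Oskar → e = 5.
Clustering(Simone) = 5/55 = 1/11.

1/11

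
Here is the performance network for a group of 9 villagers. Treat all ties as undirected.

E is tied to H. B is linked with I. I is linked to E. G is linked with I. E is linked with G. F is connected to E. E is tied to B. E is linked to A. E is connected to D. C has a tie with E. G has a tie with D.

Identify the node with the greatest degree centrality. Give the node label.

Degrees — A:1, B:2, C:1, D:2, E:8, F:1, G:3, H:1, I:3.
The maximum is 8, attained only by E.

E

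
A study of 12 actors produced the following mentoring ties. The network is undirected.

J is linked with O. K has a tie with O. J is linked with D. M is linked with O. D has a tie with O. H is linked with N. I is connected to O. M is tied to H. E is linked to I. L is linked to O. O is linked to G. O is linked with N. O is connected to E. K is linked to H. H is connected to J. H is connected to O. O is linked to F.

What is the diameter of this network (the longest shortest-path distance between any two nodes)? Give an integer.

Eccentricity of each node (its greatest distance to any other): D:2, E:2, F:2, G:2, H:2, I:2, J:2, K:2, L:2, M:2, N:2, O:1.
The maximum eccentricity is 2, realized for instance by the pair E–K via E – O – K. So the diameter is 2.

2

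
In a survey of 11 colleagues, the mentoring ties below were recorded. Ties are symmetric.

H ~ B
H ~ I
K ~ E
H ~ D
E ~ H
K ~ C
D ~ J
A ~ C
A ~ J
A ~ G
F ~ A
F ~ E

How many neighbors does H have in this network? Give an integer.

4

H is directly tied to B, D, E, and I. That is 4 neighbors, so the degree of H is 4.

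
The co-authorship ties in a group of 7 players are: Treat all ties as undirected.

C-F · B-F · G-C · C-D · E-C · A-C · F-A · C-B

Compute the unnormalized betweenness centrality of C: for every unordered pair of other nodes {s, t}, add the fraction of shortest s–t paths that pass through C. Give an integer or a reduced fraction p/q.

25/2

Pairs whose geodesics pass through C — E–F: 1; E–G: 1; E–A: 1; E–B: 1; E–D: 1; F–G: 1; F–D: 1; G–A: 1; G–B: 1; G–D: 1; A–B: 1/2; A–D: 1; B–D: 1.
All other pairs contribute 0.
Summing the contributions gives betweenness(C) = 25/2.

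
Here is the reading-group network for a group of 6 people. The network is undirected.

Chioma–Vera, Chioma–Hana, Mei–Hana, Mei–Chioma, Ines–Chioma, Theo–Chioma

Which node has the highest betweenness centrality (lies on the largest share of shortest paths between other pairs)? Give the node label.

Chioma

Unnormalized betweenness of each node: Chioma:9, Hana:0, Ines:0, Mei:0, Theo:0, Vera:0.
Chioma has the largest value, 9, making it the main broker — the node through which the most shortest paths run.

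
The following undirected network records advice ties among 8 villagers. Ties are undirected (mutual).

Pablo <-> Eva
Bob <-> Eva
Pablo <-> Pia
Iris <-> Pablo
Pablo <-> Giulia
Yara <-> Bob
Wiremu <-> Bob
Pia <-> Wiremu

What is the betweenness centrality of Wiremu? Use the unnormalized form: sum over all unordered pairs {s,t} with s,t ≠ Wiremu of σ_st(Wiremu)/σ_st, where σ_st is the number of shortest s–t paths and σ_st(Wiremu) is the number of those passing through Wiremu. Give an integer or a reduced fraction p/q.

2

Pairs whose geodesics pass through Wiremu — Bob–Pia: 1; Pia–Yara: 1.
All other pairs contribute 0.
Summing the contributions gives betweenness(Wiremu) = 2.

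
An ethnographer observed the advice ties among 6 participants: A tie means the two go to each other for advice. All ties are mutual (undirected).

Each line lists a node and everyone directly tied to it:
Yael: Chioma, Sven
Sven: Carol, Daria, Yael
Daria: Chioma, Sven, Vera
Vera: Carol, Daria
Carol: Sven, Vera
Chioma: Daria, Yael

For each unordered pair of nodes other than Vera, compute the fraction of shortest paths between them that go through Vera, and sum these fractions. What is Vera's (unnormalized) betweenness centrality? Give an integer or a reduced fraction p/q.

Pairs whose geodesics pass through Vera — Daria–Carol: 1/2; Chioma–Carol: 1/3.
All other pairs contribute 0.
Summing the contributions gives betweenness(Vera) = 5/6.

5/6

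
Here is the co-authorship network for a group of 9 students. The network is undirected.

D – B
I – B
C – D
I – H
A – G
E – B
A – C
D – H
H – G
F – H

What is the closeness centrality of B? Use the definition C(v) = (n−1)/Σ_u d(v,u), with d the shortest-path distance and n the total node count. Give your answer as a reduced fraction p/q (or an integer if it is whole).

1/2

Distances from B: A:3, C:2, D:1, E:1, F:3, G:3, H:2, I:1. Sum = 16.
n = 9, so closeness = 8/16 = 1/2.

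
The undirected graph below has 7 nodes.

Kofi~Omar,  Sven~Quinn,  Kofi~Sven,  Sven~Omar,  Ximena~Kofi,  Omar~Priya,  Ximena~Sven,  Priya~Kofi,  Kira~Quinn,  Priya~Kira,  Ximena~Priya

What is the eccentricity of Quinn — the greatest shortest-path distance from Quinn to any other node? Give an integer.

2

Distances from Quinn: Kira:1, Kofi:2, Omar:2, Priya:2, Sven:1, Ximena:2.
The largest is 2 (to Ximena, Kofi, Omar, and Priya), so the eccentricity of Quinn is 2.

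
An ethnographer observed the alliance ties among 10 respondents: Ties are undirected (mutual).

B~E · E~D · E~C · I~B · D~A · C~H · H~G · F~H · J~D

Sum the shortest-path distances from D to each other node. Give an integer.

Distances from D: A:1, B:2, C:2, E:1, F:4, G:4, H:3, I:3, J:1.
Sum = 1 + 2 + 2 + 1 + 4 + 4 + 3 + 3 + 1 = 21.

21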